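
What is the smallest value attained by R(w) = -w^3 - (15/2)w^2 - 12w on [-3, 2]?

The derivative is -3w^2 - 15w - 12, whose only zero in [-3, 2] is w = -1.
Compare values at every candidate in [-3, 2]: R(-3) = -9/2, R(-1) = 11/2, R(2) = -62.
The minimum over the interval is -62, attained at w = 2.

-62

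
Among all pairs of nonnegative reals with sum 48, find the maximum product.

576

With x + y = 48, the product is P(x) = x(48 − x).
P'(x) = 48 − 2x = 0 gives x = 24; P'' = −2 < 0, so this is the maximum.
P = 24·24 = 576.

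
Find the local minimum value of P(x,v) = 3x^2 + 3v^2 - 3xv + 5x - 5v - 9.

-106/9

∂P/∂x = 6x - 3v + 5 = 0 and ∂P/∂v = -3x + 6v - 5 = 0, so (x, v) = (-5/9, 5/9).
The Hessian has P_{xx} = 6, P_{vv} = 6, P_{xv} = -3, giving D = 27 > 0 with P_{xx} > 0, so the point is a local minimum.
P(-5/9, 5/9) = -106/9.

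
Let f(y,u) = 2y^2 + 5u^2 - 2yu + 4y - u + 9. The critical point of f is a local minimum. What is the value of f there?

125/18

∂f/∂y = 4y - 2u + 4 = 0 and ∂f/∂u = -2y + 10u - 1 = 0, so (y, u) = (-19/18, -1/9).
The Hessian has f_{yy} = 4, f_{uu} = 10, f_{yu} = -2, giving D = 36 > 0 with f_{yy} > 0, so the point is a local minimum.
f(-19/18, -1/9) = 125/18.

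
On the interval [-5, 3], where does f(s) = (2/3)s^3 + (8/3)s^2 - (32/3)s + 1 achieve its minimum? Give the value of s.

The derivative is 2s^2 + (16/3)s - 32/3, which vanishes at s = -4 and s = 4/3.
Evaluating at the critical points and endpoints: f(-5) = 113/3, f(-4) = 131/3, f(4/3) = -559/81, f(3) = 11.
The minimum over the interval is -559/81, attained at s = 4/3.

4/3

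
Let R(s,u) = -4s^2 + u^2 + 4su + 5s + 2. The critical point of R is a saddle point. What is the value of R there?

∂R/∂s = -8s + 4u + 5 = 0 and ∂R/∂u = 4s + 2u = 0, so (s, u) = (5/16, -5/8).
The Hessian has R_{ss} = -8, R_{uu} = 2, R_{su} = 4, giving D = -32 < 0, so the point is a saddle point.
R(5/16, -5/8) = 89/32.

89/32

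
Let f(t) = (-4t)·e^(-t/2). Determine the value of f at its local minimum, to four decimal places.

-2.9430

By the product rule, f'(t) = (2t - 4)·e^(-t/2). Since e^(-t/2) > 0, the only critical point is t = 2.
f''(2) has the same sign as 2 > 0, so this is a local minimum.
f(2) = (-8)·e^(-1) ≈ -2.9430.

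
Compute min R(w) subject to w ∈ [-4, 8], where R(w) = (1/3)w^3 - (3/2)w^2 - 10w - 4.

-299/6

R'(w) = w^2 - 3w - 10, which vanishes at w = -2 and w = 5.
Compare values at every candidate in [-4, 8]: R(-4) = -28/3; R(-2) = 22/3; R(5) = -299/6; R(8) = -28/3.
So the minimum is R(5) = -299/6.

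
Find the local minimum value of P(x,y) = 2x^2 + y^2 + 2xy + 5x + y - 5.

-37/4

∂P/∂x = 4x + 2y + 5 = 0 and ∂P/∂y = 2x + 2y + 1 = 0, so (x, y) = (-2, 3/2).
The Hessian has P_{xx} = 4, P_{yy} = 2, P_{xy} = 2, giving D = 4 > 0 with P_{xx} > 0, so the point is a local minimum.
P(-2, 3/2) = -37/4.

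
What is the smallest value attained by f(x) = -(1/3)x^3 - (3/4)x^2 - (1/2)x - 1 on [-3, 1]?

f'(x) = -x^2 - (3/2)x - 1/2, which vanishes at x = -1 and x = -1/2.
Candidates: f(-3) = 11/4, f(-1) = -11/12, f(-1/2) = -43/48, f(1) = -31/12.
Hence the absolute minimum is -31/12 at x = 1.

-31/12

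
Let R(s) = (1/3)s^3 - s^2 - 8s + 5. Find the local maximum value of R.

43/3

Critical points: R'(s) = s^2 - 2s - 8 vanishes at s = -2, 4.
Since R''(s) = 2s - 2, we get R''(-2) = -6 < 0 ⇒ local maximum; R''(4) = 6 > 0 ⇒ local minimum.
So the local maximum value is R(-2) = 43/3.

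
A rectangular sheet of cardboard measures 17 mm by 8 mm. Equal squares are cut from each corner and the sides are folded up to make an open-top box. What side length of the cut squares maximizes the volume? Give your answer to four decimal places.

1.7115

With cut size x, the volume is V(x) = x(17 − 2x)(8 − 2x) for 0 < x < 4.
V'(x) = 12x^2 − 100x + 136. Setting V'(x) = 0 gives x ≈ 1.7115 (the root in (0, 4)).
V''(x) = 24x − 100 is negative there, so this is the maximum; V ≈ 106.3559.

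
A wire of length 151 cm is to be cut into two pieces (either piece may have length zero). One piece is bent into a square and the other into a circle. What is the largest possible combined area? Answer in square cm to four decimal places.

Let x be the length used for the square. Square side x/4; circle radius (151−x)/(2π).
A(x) = (x/4)² + π·((151−x)/(2π))² = x²/16 + (151−x)²/(4π) for 0 ≤ x ≤ 151. A'(x) = x/8 − (151−x)/(2π) = 0 gives x = 4·151/(π+4) ≈ 84.5750.
A'' > 0, so the interior critical point is a minimum; the maximum is at an endpoint. A(0) = 1814.4459 and A(151) = 1425.0625, so the largest area is 1814.4459.

1814.4459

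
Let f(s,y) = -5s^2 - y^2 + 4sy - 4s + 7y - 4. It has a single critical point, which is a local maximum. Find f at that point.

133/4

∂f/∂s = -10s + 4y - 4 = 0 and ∂f/∂y = 4s - 2y + 7 = 0, so (s, y) = (5, 27/2).
The Hessian has f_{ss} = -10, f_{yy} = -2, f_{sy} = 4, giving D = 4 > 0 with f_{ss} < 0, so the point is a local maximum.
f(5, 27/2) = 133/4.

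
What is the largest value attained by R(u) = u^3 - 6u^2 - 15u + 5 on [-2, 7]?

Differentiating, R'(u) = 3u^2 - 12u - 15; which vanishes at u = -1 and u = 5.
Compare values at every candidate in [-2, 7]: R(-2) = 3,  R(-1) = 13,  R(5) = -95,  R(7) = -51.
Hence the absolute maximum is 13 at u = -1.

13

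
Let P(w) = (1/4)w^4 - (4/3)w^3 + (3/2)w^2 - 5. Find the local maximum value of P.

-55/12

P'(w) = w^3 - 4w^2 + 3w = 0 at w = 0, 1, 3.
Second-derivative test with P''(w) = 3w^2 - 8w + 3: P''(0) = 3 > 0 ⇒ local minimum; P''(1) = -2 < 0 ⇒ local maximum; P''(3) = 6 > 0 ⇒ local minimum.
The local maximum is P(1) = -55/12.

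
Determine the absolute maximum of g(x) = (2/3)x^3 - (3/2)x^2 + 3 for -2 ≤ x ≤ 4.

Differentiating, g'(x) = 2x^2 - 3x; which vanishes at x = 0 and x = 3/2.
Candidates: g(-2) = -25/3, g(0) = 3, g(3/2) = 15/8, g(4) = 65/3.
So the maximum is g(4) = 65/3.

65/3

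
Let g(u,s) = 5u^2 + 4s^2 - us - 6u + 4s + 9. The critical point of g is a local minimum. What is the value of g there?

511/79

∂g/∂u = 10u - s - 6 = 0 and ∂g/∂s = -u + 8s + 4 = 0, so (u, s) = (44/79, -34/79).
The Hessian has g_{uu} = 10, g_{ss} = 8, g_{us} = -1, giving D = 79 > 0 with g_{uu} > 0, so the point is a local minimum.
g(44/79, -34/79) = 511/79.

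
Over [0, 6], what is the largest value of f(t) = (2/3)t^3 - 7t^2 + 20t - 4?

40/3

Differentiating, f'(t) = 2t^2 - 14t + 20; which vanishes at t = 2 and t = 5.
Compare values at every candidate in [0, 6]: f(0) = -4; f(2) = 40/3; f(5) = 13/3; f(6) = 8.
So the maximum is f(2) = 40/3.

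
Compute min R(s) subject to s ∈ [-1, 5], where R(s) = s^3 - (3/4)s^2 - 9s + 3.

-10

The derivative is 3s^2 - (3/2)s - 9, whose only zero in [-1, 5] is s = 2.
Compare values at every candidate in [-1, 5]: R(-1) = 41/4,  R(2) = -10,  R(5) = 257/4.
So the minimum is R(2) = -10.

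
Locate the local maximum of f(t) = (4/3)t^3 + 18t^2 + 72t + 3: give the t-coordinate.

-6

f'(t) = 4t^2 + 36t + 72 = 0 at t = -6, -3.
Since f''(t) = 8t + 36, we get f''(-6) = -12 < 0 ⇒ local maximum; f''(-3) = 12 > 0 ⇒ local minimum.
The local maximum is f(-6) = -69.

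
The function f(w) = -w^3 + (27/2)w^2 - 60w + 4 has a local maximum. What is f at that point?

f'(w) = -3w^2 + 27w - 60. Setting f'(w) = 0 gives w ∈ {4, 5}.
Since f''(w) = -6w + 27, we get f''(4) = 3 > 0 ⇒ local minimum; f''(5) = -3 < 0 ⇒ local maximum.
The local maximum is f(5) = -167/2.

-167/2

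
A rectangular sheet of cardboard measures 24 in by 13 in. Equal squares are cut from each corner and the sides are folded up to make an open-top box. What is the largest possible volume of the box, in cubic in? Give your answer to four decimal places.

381.6721

With cut size x, the volume is V(x) = x(24 − 2x)(13 − 2x) for 0 < x < 6.5.
V'(x) = 12x^2 − 148x + 312. Setting V'(x) = 0 gives x ≈ 2.6986 (the root in (0, 6.5)).
V''(x) = 24x − 148 is negative there, so this is the maximum; V ≈ 381.6721.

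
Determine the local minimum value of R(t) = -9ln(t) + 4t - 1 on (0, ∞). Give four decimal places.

0.7016

R'(t) = -9/t + 4 = 0 gives t = 9/4.
R''(t) = 9/t², which is positive for t > 0, so this is a local minimum.
R(9/4) = -9·ln(9/4) + 9 - 1 ≈ 0.7016.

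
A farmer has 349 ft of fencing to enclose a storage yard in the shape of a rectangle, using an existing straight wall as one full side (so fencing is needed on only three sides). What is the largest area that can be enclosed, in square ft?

121801/8

Let the sides perpendicular to the wall have length x and the parallel side y, so 2x + y = 349 and the area is A = xy = x(349 − 2x).
A'(x) = 349 − 4x = 0 gives x = 349/4, and A''(x) = −4 < 0 confirms a maximum.
Then y = 349 − 2·349/4 = 349/2 and A = 121801/8.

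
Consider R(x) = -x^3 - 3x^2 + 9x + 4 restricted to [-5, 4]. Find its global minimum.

Differentiating, R'(x) = -3x^2 - 6x + 9; which vanishes at x = -3 and x = 1.
Candidates: R(-5) = 9, R(-3) = -23, R(1) = 9, R(4) = -72.
The minimum over the interval is -72, attained at x = 4.

-72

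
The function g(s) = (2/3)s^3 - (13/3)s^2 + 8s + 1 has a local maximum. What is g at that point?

Critical points: g'(s) = 2s^2 - (26/3)s + 8 vanishes at s = 4/3, 3.
Since g''(s) = 4s - 26/3, we get g''(4/3) = -10/3 < 0 ⇒ local maximum; g''(3) = 10/3 > 0 ⇒ local minimum.
Thus g has its local maximum at s = 4/3, with value 449/81.

449/81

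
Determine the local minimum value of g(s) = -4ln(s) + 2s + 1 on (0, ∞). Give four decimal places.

g'(s) = -4/s + 2 = 0 gives s = 2.
g''(s) = 4/s², which is positive for s > 0, so this is a local minimum.
g(2) = -4·ln(2) + 4 + 1 ≈ 2.2274.

2.2274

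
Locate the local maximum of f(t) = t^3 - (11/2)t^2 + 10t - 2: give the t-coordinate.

f'(t) = 3t^2 - 11t + 10. Setting f'(t) = 0 gives t ∈ {5/3, 2}.
Since f''(t) = 6t - 11, we get f''(5/3) = -1 < 0 ⇒ local maximum; f''(2) = 1 > 0 ⇒ local minimum.
Thus f has its local maximum at t = 5/3, with value 217/54.

5/3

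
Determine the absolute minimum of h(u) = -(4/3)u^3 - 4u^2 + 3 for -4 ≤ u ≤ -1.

h'(u) = -4u^2 - 8u, whose only zero in [-4, -1] is u = -2.
Compare values at every candidate in [-4, -1]: h(-4) = 73/3,  h(-2) = -7/3,  h(-1) = 1/3.
Hence the absolute minimum is -7/3 at u = -2.

-7/3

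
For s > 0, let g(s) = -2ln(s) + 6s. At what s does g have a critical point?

g'(s) = -2/s + 6 = 0 gives s = 1/3.
g''(s) = 2/s², which is positive for s > 0, so this is a local minimum.
g(1/3) = -2·ln(1/3) + 2 ≈ 4.1972.

1/3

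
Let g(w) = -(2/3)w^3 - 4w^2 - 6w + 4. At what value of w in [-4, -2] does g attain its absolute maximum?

The derivative is -2w^2 - 8w - 6, whose only zero in [-4, -2] is w = -3.
Evaluating at the critical points and endpoints: g(-4) = 20/3, g(-3) = 4, g(-2) = 16/3.
Hence the absolute maximum is 20/3 at w = -4.

-4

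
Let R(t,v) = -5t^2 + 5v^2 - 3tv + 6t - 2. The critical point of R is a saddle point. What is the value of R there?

-38/109

∂R/∂t = -10t - 3v + 6 = 0 and ∂R/∂v = -3t + 10v = 0, so (t, v) = (60/109, 18/109).
The Hessian has R_{tt} = -10, R_{vv} = 10, R_{tv} = -3, giving D = -109 < 0, so the point is a saddle point.
R(60/109, 18/109) = -38/109.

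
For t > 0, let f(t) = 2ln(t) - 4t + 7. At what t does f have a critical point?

1/2

f'(t) = 2/t − 4 = 0 gives t = 1/2.
f''(t) = -2/t², which is negative for t > 0, so this is a local maximum.
f(1/2) = 2·ln(1/2) - 2 + 7 ≈ 3.6137.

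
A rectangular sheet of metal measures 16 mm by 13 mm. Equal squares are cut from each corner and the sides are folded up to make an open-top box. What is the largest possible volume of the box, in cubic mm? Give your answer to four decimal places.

220.4300

With cut size x, the volume is V(x) = x(16 − 2x)(13 − 2x) for 0 < x < 6.5.
V'(x) = 12x^2 − 116x + 208. Setting V'(x) = 0 gives x ≈ 2.3782 (the root in (0, 6.5)).
V''(x) = 24x − 116 is negative there, so this is the maximum; V ≈ 220.4300.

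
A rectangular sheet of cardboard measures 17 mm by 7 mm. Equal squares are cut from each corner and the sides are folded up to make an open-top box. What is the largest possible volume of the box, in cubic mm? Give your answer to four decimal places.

84.0335

With cut size x, the volume is V(x) = x(17 − 2x)(7 − 2x) for 0 < x < 3.5.
V'(x) = 12x^2 − 96x + 119. Setting V'(x) = 0 gives x ≈ 1.5336 (the root in (0, 3.5)).
V''(x) = 24x − 96 is negative there, so this is the maximum; V ≈ 84.0335.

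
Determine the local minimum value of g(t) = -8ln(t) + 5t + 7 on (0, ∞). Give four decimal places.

g'(t) = -8/t + 5 = 0 gives t = 8/5.
g''(t) = 8/t², which is positive for t > 0, so this is a local minimum.
g(8/5) = -8·ln(8/5) + 8 + 7 ≈ 11.2400.

11.2400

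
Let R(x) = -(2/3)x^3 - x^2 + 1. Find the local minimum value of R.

2/3

R'(x) = -2x^2 - 2x. Setting R'(x) = 0 gives x ∈ {-1, 0}.
Second-derivative test with R''(x) = -4x - 2: R''(-1) = 2 > 0 ⇒ local minimum; R''(0) = -2 < 0 ⇒ local maximum.
The local minimum is R(-1) = 2/3.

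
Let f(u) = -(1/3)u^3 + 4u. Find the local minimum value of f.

Critical points: f'(u) = -u^2 + 4 vanishes at u = -2, 2.
Second-derivative test with f''(u) = -2u: f''(-2) = 4 > 0 ⇒ local minimum; f''(2) = -4 < 0 ⇒ local maximum.
The local minimum is f(-2) = -16/3.

-16/3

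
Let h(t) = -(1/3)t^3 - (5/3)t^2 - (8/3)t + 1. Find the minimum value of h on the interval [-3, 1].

-11/3

Differentiating, h'(t) = -t^2 - (10/3)t - 8/3; which vanishes at t = -2 and t = -4/3.
Evaluating at the critical points and endpoints: h(-3) = 3, h(-2) = 7/3, h(-4/3) = 193/81, h(1) = -11/3.
So the minimum is h(1) = -11/3.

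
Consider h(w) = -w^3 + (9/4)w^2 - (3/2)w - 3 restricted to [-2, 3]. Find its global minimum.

-57/4

Differentiating, h'(w) = -3w^2 + (9/2)w - 3/2; which vanishes at w = 1/2 and w = 1.
Candidates: h(-2) = 17; h(1/2) = -53/16; h(1) = -13/4; h(3) = -57/4.
So the minimum is h(3) = -57/4.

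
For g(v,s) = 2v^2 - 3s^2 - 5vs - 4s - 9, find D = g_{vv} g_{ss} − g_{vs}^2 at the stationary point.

∂g/∂v = 4v - 5s = 0 and ∂g/∂s = -5v - 6s - 4 = 0, so (v, s) = (-20/49, -16/49).
The Hessian has g_{vv} = 4, g_{ss} = -6, g_{vs} = -5, giving D = -49 < 0, so the point is a saddle point.
D = (4)·(-6) − (-5)^2 = -49.

-49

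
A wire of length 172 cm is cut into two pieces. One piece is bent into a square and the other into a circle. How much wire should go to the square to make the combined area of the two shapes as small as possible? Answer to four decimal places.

Let x be the length used for the square. Square side x/4; circle radius (172−x)/(2π).
A(x) = (x/4)² + π·((172−x)/(2π))² = x²/16 + (172−x)²/(4π) for 0 ≤ x ≤ 172. A'(x) = x/8 − (172−x)/(2π) = 0 gives x = 4·172/(π+4) ≈ 96.3371.
A'' = 1/8 + 1/(2π) > 0, so this gives the minimum combined area; x ≈ 96.3371 cm to the square.

96.3371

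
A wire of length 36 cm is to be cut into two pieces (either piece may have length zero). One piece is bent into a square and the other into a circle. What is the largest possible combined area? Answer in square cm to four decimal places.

Let x be the length used for the square. Square side x/4; circle radius (36−x)/(2π).
A(x) = (x/4)² + π·((36−x)/(2π))² = x²/16 + (36−x)²/(4π) for 0 ≤ x ≤ 36. A'(x) = x/8 − (36−x)/(2π) = 0 gives x = 4·36/(π+4) ≈ 20.1636.
A'' > 0, so the interior critical point is a minimum; the maximum is at an endpoint. A(0) = 103.1324 and A(36) = 81.0000, so the largest area is 103.1324.

103.1324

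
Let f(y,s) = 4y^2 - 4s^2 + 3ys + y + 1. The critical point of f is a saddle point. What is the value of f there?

69/73

∂f/∂y = 8y + 3s + 1 = 0 and ∂f/∂s = 3y - 8s = 0, so (y, s) = (-8/73, -3/73).
The Hessian has f_{yy} = 8, f_{ss} = -8, f_{ys} = 3, giving D = -73 < 0, so the point is a saddle point.
f(-8/73, -3/73) = 69/73.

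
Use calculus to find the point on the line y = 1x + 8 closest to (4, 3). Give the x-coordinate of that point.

-1/2

Minimize D(x)^2 = (x - 4)^2 + (x + 5)^2.
d/dx[D^2] = 2(x - 4) + 2·1·(x + 5) = 0 ⇒ x = -1/2.
Then y = 15/2 and the distance is √(81/2) ≈ 6.3640.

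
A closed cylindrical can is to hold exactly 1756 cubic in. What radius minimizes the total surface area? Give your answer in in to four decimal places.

6.5380

With radius r and height h, πr²h = 1756 so h = 1756/(πr²), and S(r) = 2πr² + 2πrh = 2πr² + 2·1756/r.
S'(r) = 4πr − 2·1756/r² = 0 ⇒ r³ = 1756/(2π), so r ≈ 6.5380 and h = 2r ≈ 13.0761.
S''(r) = 4π + 4·1756/r³ > 0, so this is the minimum; S ≈ 805.7449.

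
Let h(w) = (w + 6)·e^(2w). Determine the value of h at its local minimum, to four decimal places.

-0.0000

By the product rule, h'(w) = (2w + 13)·e^(2w). Since e^(2w) > 0, the only critical point is w = -13/2.
h''(-13/2) has the same sign as 2 > 0, so this is a local minimum.
h(-13/2) = (-1/2)·e^(-13) ≈ -0.0000.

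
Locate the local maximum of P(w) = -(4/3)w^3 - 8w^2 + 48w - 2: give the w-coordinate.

2

Critical points: P'(w) = -4w^2 - 16w + 48 vanishes at w = -6, 2.
Second-derivative test with P''(w) = -8w - 16: P''(-6) = 32 > 0 ⇒ local minimum; P''(2) = -32 < 0 ⇒ local maximum.
The local maximum is P(2) = 154/3.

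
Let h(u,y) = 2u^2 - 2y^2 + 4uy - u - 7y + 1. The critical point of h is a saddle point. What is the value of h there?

∂h/∂u = 4u + 4y - 1 = 0 and ∂h/∂y = 4u - 4y - 7 = 0, so (u, y) = (1, -3/4).
The Hessian has h_{uu} = 4, h_{yy} = -4, h_{uy} = 4, giving D = -32 < 0, so the point is a saddle point.
h(1, -3/4) = 25/8.

25/8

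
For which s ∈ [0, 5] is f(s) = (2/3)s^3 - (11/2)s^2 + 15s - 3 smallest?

0

The derivative is 2s^2 - 11s + 15, which vanishes at s = 5/2 and s = 3.
Candidates: f(0) = -3,  f(5/2) = 253/24,  f(3) = 21/2,  f(5) = 107/6.
So the minimum is f(0) = -3.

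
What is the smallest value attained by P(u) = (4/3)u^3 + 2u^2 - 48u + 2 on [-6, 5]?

-88

P'(u) = 4u^2 + 4u - 48, which vanishes at u = -4 and u = 3.
Evaluating at the critical points and endpoints: P(-6) = 74; P(-4) = 422/3; P(3) = -88; P(5) = -64/3.
Hence the absolute minimum is -88 at u = 3.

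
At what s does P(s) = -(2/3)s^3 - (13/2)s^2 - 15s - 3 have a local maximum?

-3/2

Critical points: P'(s) = -2s^2 - 13s - 15 vanishes at s = -5, -3/2.
Second-derivative test with P''(s) = -4s - 13: P''(-5) = 7 > 0 ⇒ local minimum; P''(-3/2) = -7 < 0 ⇒ local maximum.
So the local maximum value is P(-3/2) = 57/8.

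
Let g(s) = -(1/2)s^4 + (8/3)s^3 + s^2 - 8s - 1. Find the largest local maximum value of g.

g'(s) = -2s^3 + 8s^2 + 2s - 8 = 0 at s = -1, 1, 4.
g''(s) = -6s^2 + 16s + 2. g''(-1) = -20 < 0 ⇒ local maximum; g''(1) = 12 > 0 ⇒ local minimum; g''(4) = -30 < 0 ⇒ local maximum.
Thus g has its largest local maximum at s = 4, with value 77/3.

77/3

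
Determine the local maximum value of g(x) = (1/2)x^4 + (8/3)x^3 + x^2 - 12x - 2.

Critical points: g'(x) = 2x^3 + 8x^2 + 2x - 12 vanishes at x = -3, -2, 1.
Since g''(x) = 6x^2 + 16x + 2, we get g''(-3) = 8 > 0 ⇒ local minimum; g''(-2) = -6 < 0 ⇒ local maximum; g''(1) = 24 > 0 ⇒ local minimum.
The local maximum is g(-2) = 38/3.

38/3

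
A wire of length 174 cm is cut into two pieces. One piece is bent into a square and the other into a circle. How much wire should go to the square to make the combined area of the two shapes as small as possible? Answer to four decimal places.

97.4573

Let x be the length used for the square. Square side x/4; circle radius (174−x)/(2π).
A(x) = (x/4)² + π·((174−x)/(2π))² = x²/16 + (174−x)²/(4π) for 0 ≤ x ≤ 174. A'(x) = x/8 − (174−x)/(2π) = 0 gives x = 4·174/(π+4) ≈ 97.4573.
A'' = 1/8 + 1/(2π) > 0, so this gives the minimum combined area; x ≈ 97.4573 cm to the square.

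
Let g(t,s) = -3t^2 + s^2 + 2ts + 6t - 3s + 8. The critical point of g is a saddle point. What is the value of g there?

173/16

∂g/∂t = -6t + 2s + 6 = 0 and ∂g/∂s = 2t + 2s - 3 = 0, so (t, s) = (9/8, 3/8).
The Hessian has g_{tt} = -6, g_{ss} = 2, g_{ts} = 2, giving D = -16 < 0, so the point is a saddle point.
g(9/8, 3/8) = 173/16.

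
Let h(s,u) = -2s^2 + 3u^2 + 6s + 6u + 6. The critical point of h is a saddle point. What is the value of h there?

15/2

∂h/∂s = -4s + 6 = 0 and ∂h/∂u = 6u + 6 = 0, so (s, u) = (3/2, -1).
The Hessian has h_{ss} = -4, h_{uu} = 6, h_{su} = 0, giving D = -24 < 0, so the point is a saddle point.
h(3/2, -1) = 15/2.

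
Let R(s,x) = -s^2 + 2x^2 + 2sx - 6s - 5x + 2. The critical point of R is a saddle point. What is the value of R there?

∂R/∂s = -2s + 2x - 6 = 0 and ∂R/∂x = 2s + 4x - 5 = 0, so (s, x) = (-7/6, 11/6).
The Hessian has R_{ss} = -2, R_{xx} = 4, R_{sx} = 2, giving D = -12 < 0, so the point is a saddle point.
R(-7/6, 11/6) = 11/12.

11/12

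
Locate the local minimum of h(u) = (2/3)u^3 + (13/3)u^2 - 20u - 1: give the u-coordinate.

5/3

Critical points: h'(u) = 2u^2 + (26/3)u - 20 vanishes at u = -6, 5/3.
h''(u) = 4u + 26/3. h''(-6) = -46/3 < 0 ⇒ local maximum; h''(5/3) = 46/3 > 0 ⇒ local minimum.
Thus h has its local minimum at u = 5/3, with value -1556/81.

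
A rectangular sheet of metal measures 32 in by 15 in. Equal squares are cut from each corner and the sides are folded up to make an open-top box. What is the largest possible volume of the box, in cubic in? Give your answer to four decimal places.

With cut size x, the volume is V(x) = x(32 − 2x)(15 − 2x) for 0 < x < 7.5.
V'(x) = 12x^2 − 188x + 480. Setting V'(x) = 0 gives x ≈ 3.2115 (the root in (0, 7.5)).
V''(x) = 24x − 188 is negative there, so this is the maximum; V ≈ 704.5194.

704.5194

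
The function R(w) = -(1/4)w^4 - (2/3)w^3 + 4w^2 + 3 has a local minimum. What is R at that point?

R'(w) = -w^3 - 2w^2 + 8w = 0 at w = -4, 0, 2.
Second-derivative test with R''(w) = -3w^2 - 4w + 8: R''(-4) = -24 < 0 ⇒ local maximum; R''(0) = 8 > 0 ⇒ local minimum; R''(2) = -12 < 0 ⇒ local maximum.
The local minimum is R(0) = 3.

3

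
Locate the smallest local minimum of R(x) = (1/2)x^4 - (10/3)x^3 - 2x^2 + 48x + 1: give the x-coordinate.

R'(x) = 2x^3 - 10x^2 - 4x + 48. Setting R'(x) = 0 gives x ∈ {-2, 3, 4}.
Since R''(x) = 6x^2 - 20x - 4, we get R''(-2) = 60 > 0 ⇒ local minimum; R''(3) = -10 < 0 ⇒ local maximum; R''(4) = 12 > 0 ⇒ local minimum.
The smallest local minimum is R(-2) = -205/3.

-2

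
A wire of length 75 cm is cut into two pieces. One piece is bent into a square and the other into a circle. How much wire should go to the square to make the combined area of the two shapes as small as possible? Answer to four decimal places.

42.0074

Let x be the length used for the square. Square side x/4; circle radius (75−x)/(2π).
A(x) = (x/4)² + π·((75−x)/(2π))² = x²/16 + (75−x)²/(4π) for 0 ≤ x ≤ 75. A'(x) = x/8 − (75−x)/(2π) = 0 gives x = 4·75/(π+4) ≈ 42.0074.
A'' = 1/8 + 1/(2π) > 0, so this gives the minimum combined area; x ≈ 42.0074 cm to the square.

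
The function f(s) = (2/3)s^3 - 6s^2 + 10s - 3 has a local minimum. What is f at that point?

f'(s) = 2s^2 - 12s + 10 = 0 at s = 1, 5.
f''(s) = 4s - 12. f''(1) = -8 < 0 ⇒ local maximum; f''(5) = 8 > 0 ⇒ local minimum.
The local minimum is f(5) = -59/3.

-59/3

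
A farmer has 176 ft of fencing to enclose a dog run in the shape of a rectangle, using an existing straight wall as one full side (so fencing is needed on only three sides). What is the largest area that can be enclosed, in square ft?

Let the sides perpendicular to the wall have length x and the parallel side y, so 2x + y = 176 and the area is A = xy = x(176 − 2x).
A'(x) = 176 − 4x = 0 gives x = 44, and A''(x) = −4 < 0 confirms a maximum.
Then y = 176 − 2·44 = 88 and A = 3872.

3872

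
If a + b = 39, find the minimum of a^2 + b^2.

With a + b = 39, a^2 + b^2 = a^2 + (39 − a)^2.
The derivative 2a − 2(39 − a) = 4a − 78 vanishes at a = 39/2; second derivative 4 > 0, a minimum.
The minimum is 2·(39/2)^2 = 1521/2.

1521/2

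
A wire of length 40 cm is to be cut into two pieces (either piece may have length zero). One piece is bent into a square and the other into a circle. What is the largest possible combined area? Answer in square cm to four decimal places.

Let x be the length used for the square. Square side x/4; circle radius (40−x)/(2π).
A(x) = (x/4)² + π·((40−x)/(2π))² = x²/16 + (40−x)²/(4π) for 0 ≤ x ≤ 40. A'(x) = x/8 − (40−x)/(2π) = 0 gives x = 4·40/(π+4) ≈ 22.4040.
A'' > 0, so the interior critical point is a minimum; the maximum is at an endpoint. A(0) = 127.3240 and A(40) = 100.0000, so the largest area is 127.3240.

127.3240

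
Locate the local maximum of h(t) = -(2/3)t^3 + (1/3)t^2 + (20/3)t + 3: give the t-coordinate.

2

Critical points: h'(t) = -2t^2 + (2/3)t + 20/3 vanishes at t = -5/3, 2.
Since h''(t) = -4t + 2/3, we get h''(-5/3) = 22/3 > 0 ⇒ local minimum; h''(2) = -22/3 < 0 ⇒ local maximum.
The local maximum is h(2) = 37/3.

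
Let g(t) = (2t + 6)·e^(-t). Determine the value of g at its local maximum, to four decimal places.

14.7781

By the product rule, g'(t) = (-2t - 4)·e^(-t). Since e^(-t) > 0, the only critical point is t = -2.
g''(-2) has the same sign as -2 < 0, so this is a local maximum.
g(-2) = (2)·e^(2) ≈ 14.7781.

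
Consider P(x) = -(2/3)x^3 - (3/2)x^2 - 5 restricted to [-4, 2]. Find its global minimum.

The derivative is -2x^2 - 3x, which vanishes at x = -3/2 and x = 0.
Evaluating at the critical points and endpoints: P(-4) = 41/3, P(-3/2) = -49/8, P(0) = -5, P(2) = -49/3.
The minimum over the interval is -49/3, attained at x = 2.

-49/3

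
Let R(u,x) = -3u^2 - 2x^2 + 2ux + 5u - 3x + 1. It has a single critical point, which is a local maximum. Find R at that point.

67/20

∂R/∂u = -6u + 2x + 5 = 0 and ∂R/∂x = 2u - 4x - 3 = 0, so (u, x) = (7/10, -2/5).
The Hessian has R_{uu} = -6, R_{xx} = -4, R_{ux} = 2, giving D = 20 > 0 with R_{uu} < 0, so the point is a local maximum.
R(7/10, -2/5) = 67/20.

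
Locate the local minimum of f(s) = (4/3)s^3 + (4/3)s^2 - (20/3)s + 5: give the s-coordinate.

Critical points: f'(s) = 4s^2 + (8/3)s - 20/3 vanishes at s = -5/3, 1.
Second-derivative test with f''(s) = 8s + 8/3: f''(-5/3) = -32/3 < 0 ⇒ local maximum; f''(1) = 32/3 > 0 ⇒ local minimum.
The local minimum is f(1) = 1.

1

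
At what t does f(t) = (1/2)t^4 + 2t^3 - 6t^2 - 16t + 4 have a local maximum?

-1

f'(t) = 2t^3 + 6t^2 - 12t - 16. Setting f'(t) = 0 gives t ∈ {-4, -1, 2}.
Second-derivative test with f''(t) = 6t^2 + 12t - 12: f''(-4) = 36 > 0 ⇒ local minimum; f''(-1) = -18 < 0 ⇒ local maximum; f''(2) = 36 > 0 ⇒ local minimum.
So the local maximum value is f(-1) = 25/2.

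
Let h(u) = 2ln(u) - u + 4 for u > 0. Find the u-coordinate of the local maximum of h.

h'(u) = 2/u − 1 = 0 gives u = 2.
h''(u) = -2/u², which is negative for u > 0, so this is a local maximum.
h(2) = 2·ln(2) - 2 + 4 ≈ 3.3863.

2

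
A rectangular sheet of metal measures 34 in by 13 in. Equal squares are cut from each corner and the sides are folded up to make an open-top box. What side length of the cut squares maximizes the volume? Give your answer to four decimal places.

With cut size x, the volume is V(x) = x(34 − 2x)(13 − 2x) for 0 < x < 6.5.
V'(x) = 12x^2 − 188x + 442. Setting V'(x) = 0 gives x ≈ 2.8808 (the root in (0, 6.5)).
V''(x) = 24x − 188 is negative there, so this is the maximum; V ≈ 588.8379.

2.8808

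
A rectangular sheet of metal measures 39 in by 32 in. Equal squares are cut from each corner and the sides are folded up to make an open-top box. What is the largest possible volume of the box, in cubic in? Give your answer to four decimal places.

3242.0374

With cut size x, the volume is V(x) = x(39 − 2x)(32 − 2x) for 0 < x < 16.
V'(x) = 12x^2 − 284x + 1248. Setting V'(x) = 0 gives x ≈ 5.8310 (the root in (0, 16)).
V''(x) = 24x − 284 is negative there, so this is the maximum; V ≈ 3242.0374.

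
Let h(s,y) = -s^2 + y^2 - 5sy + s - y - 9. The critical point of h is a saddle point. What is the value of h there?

∂h/∂s = -2s - 5y + 1 = 0 and ∂h/∂y = -5s + 2y - 1 = 0, so (s, y) = (-3/29, 7/29).
The Hessian has h_{ss} = -2, h_{yy} = 2, h_{sy} = -5, giving D = -29 < 0, so the point is a saddle point.
h(-3/29, 7/29) = -266/29.

-266/29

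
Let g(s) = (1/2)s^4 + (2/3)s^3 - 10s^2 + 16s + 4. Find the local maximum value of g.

g'(s) = 2s^3 + 2s^2 - 20s + 16 = 0 at s = -4, 1, 2.
Second-derivative test with g''(s) = 6s^2 + 4s - 20: g''(-4) = 60 > 0 ⇒ local minimum; g''(1) = -10 < 0 ⇒ local maximum; g''(2) = 12 > 0 ⇒ local minimum.
Thus g has its local maximum at s = 1, with value 67/6.

67/6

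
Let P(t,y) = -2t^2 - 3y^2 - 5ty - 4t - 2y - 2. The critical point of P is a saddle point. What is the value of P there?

∂P/∂t = -4t - 5y - 4 = 0 and ∂P/∂y = -5t - 6y - 2 = 0, so (t, y) = (14, -12).
The Hessian has P_{tt} = -4, P_{yy} = -6, P_{ty} = -5, giving D = -1 < 0, so the point is a saddle point.
P(14, -12) = -18.

-18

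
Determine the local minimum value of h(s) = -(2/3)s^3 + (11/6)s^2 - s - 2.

-349/162

h'(s) = -2s^2 + (11/3)s - 1. Setting h'(s) = 0 gives s ∈ {1/3, 3/2}.
Since h''(s) = -4s + 11/3, we get h''(1/3) = 7/3 > 0 ⇒ local minimum; h''(3/2) = -7/3 < 0 ⇒ local maximum.
Thus h has its local minimum at s = 1/3, with value -349/162.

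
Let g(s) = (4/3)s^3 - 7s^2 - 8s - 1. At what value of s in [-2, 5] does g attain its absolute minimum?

g'(s) = 4s^2 - 14s - 8, which vanishes at s = -1/2 and s = 4.
Candidates: g(-2) = -71/3; g(-1/2) = 13/12; g(4) = -179/3; g(5) = -148/3.
Hence the absolute minimum is -179/3 at s = 4.

4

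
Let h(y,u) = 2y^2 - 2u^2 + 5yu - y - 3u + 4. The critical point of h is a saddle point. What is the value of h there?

∂h/∂y = 4y + 5u - 1 = 0 and ∂h/∂u = 5y - 4u - 3 = 0, so (y, u) = (19/41, -7/41).
The Hessian has h_{yy} = 4, h_{uu} = -4, h_{yu} = 5, giving D = -41 < 0, so the point is a saddle point.
h(19/41, -7/41) = 165/41.

165/41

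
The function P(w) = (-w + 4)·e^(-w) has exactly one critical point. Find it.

5

P'(w) = (-1)·e^(-w) + (-w + 4)·(-1)·e^(-w) = (w - 5)·e^(-w). Since e^(-w) > 0, the only critical point is w = 5.
P''(5) has the same sign as 1 > 0, so this is a local minimum.
P(5) = (-1)·e^(-5) ≈ -0.0067.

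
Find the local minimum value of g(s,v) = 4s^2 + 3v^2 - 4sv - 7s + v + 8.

133/32

∂g/∂s = 8s - 4v - 7 = 0 and ∂g/∂v = -4s + 6v + 1 = 0, so (s, v) = (19/16, 5/8).
The Hessian has g_{ss} = 8, g_{vv} = 6, g_{sv} = -4, giving D = 32 > 0 with g_{ss} > 0, so the point is a local minimum.
g(19/16, 5/8) = 133/32.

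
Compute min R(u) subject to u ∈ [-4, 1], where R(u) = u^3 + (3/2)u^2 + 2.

-38

R'(u) = 3u^2 + 3u, which vanishes at u = -1 and u = 0.
Evaluating at the critical points and endpoints: R(-4) = -38,  R(-1) = 5/2,  R(0) = 2,  R(1) = 9/2.
The minimum over the interval is -38, attained at u = -4.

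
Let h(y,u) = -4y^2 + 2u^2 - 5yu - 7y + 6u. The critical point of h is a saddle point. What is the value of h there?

∂h/∂y = -8y - 5u - 7 = 0 and ∂h/∂u = -5y + 4u + 6 = 0, so (y, u) = (2/57, -83/57).
The Hessian has h_{yy} = -8, h_{uu} = 4, h_{yu} = -5, giving D = -57 < 0, so the point is a saddle point.
h(2/57, -83/57) = -256/57.

-256/57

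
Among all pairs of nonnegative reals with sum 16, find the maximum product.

With x + y = 16, the product is P(x) = x(16 − x).
P'(x) = 16 − 2x = 0 gives x = 8; P'' = −2 < 0, so this is the maximum.
P = 8·8 = 64.

64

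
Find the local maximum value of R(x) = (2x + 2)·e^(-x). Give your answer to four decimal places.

2.0000

By the product rule, R'(x) = (-2x)·e^(-x). Since e^(-x) > 0, the only critical point is x = 0.
R''(0) has the same sign as -2 < 0, so this is a local maximum.
R(0) = (2)·e^(0) ≈ 2.0000.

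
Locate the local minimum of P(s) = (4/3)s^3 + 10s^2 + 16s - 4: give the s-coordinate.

P'(s) = 4s^2 + 20s + 16 = 0 at s = -4, -1.
Since P''(s) = 8s + 20, we get P''(-4) = -12 < 0 ⇒ local maximum; P''(-1) = 12 > 0 ⇒ local minimum.
So the local minimum value is P(-1) = -34/3.

-1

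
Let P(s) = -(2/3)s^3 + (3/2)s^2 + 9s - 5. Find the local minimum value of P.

P'(s) = -2s^2 + 3s + 9. Setting P'(s) = 0 gives s ∈ {-3/2, 3}.
Since P''(s) = -4s + 3, we get P''(-3/2) = 9 > 0 ⇒ local minimum; P''(3) = -9 < 0 ⇒ local maximum.
Thus P has its local minimum at s = -3/2, with value -103/8.

-103/8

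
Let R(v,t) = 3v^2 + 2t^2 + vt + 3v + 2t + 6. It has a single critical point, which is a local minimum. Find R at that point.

114/23

∂R/∂v = 6v + t + 3 = 0 and ∂R/∂t = v + 4t + 2 = 0, so (v, t) = (-10/23, -9/23).
The Hessian has R_{vv} = 6, R_{tt} = 4, R_{vt} = 1, giving D = 23 > 0 with R_{vv} > 0, so the point is a local minimum.
R(-10/23, -9/23) = 114/23.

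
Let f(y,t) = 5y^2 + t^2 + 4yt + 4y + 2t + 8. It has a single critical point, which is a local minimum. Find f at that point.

7

∂f/∂y = 10y + 4t + 4 = 0 and ∂f/∂t = 4y + 2t + 2 = 0, so (y, t) = (0, -1).
The Hessian has f_{yy} = 10, f_{tt} = 2, f_{yt} = 4, giving D = 4 > 0 with f_{yy} > 0, so the point is a local minimum.
f(0, -1) = 7.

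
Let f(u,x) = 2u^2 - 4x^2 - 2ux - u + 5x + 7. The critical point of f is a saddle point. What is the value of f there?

8

∂f/∂u = 4u - 2x - 1 = 0 and ∂f/∂x = -2u - 8x + 5 = 0, so (u, x) = (1/2, 1/2).
The Hessian has f_{uu} = 4, f_{xx} = -8, f_{ux} = -2, giving D = -36 < 0, so the point is a saddle point.
f(1/2, 1/2) = 8.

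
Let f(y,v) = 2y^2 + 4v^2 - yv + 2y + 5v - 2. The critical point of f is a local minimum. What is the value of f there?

∂f/∂y = 4y - v + 2 = 0 and ∂f/∂v = -y + 8v + 5 = 0, so (y, v) = (-21/31, -22/31).
The Hessian has f_{yy} = 4, f_{vv} = 8, f_{yv} = -1, giving D = 31 > 0 with f_{yy} > 0, so the point is a local minimum.
f(-21/31, -22/31) = -138/31.

-138/31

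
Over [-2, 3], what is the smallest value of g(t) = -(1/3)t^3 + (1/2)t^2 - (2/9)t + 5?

-1/6

The derivative is -t^2 + t - 2/9, which vanishes at t = 1/3 and t = 2/3.
Compare values at every candidate in [-2, 3]: g(-2) = 91/9, g(1/3) = 805/162, g(2/3) = 403/81, g(3) = -1/6.
So the minimum is g(3) = -1/6.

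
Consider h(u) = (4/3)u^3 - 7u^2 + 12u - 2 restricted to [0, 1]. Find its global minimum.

-2

h'(u) = 4u^2 - 14u + 12, which has no zeros in [0, 1].
Candidates: h(0) = -2; h(1) = 13/3.
The minimum over the interval is -2, attained at u = 0.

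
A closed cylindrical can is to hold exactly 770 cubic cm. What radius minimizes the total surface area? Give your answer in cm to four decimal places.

4.9671

With radius r and height h, πr²h = 770 so h = 770/(πr²), and S(r) = 2πr² + 2πrh = 2πr² + 2·770/r.
S'(r) = 4πr − 2·770/r² = 0 ⇒ r³ = 770/(2π), so r ≈ 4.9671 and h = 2r ≈ 9.9342.
S''(r) = 4π + 4·770/r³ > 0, so this is the minimum; S ≈ 465.0593.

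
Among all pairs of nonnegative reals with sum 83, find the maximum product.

With x + y = 83, the product is P(x) = x(83 − x).
P'(x) = 83 − 2x = 0 gives x = 83/2; P'' = −2 < 0, so this is the maximum.
P = 83/2·83/2 = 6889/4.

6889/4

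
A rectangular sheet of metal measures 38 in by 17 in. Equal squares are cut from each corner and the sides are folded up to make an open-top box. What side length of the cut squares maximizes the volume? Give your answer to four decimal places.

3.6717

With cut size x, the volume is V(x) = x(38 − 2x)(17 − 2x) for 0 < x < 8.5.
V'(x) = 12x^2 − 220x + 646. Setting V'(x) = 0 gives x ≈ 3.6717 (the root in (0, 8.5)).
V''(x) = 24x − 220 is negative there, so this is the maximum; V ≈ 1086.9646.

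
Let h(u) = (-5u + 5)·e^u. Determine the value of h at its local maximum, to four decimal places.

5.0000

h'(u) = (-5)·e^u + (-5u + 5)·1·e^u = (-5u)·e^u. Since e^u > 0, the only critical point is u = 0.
h''(0) has the same sign as -5 < 0, so this is a local maximum.
h(0) = (5)·e^(0) ≈ 5.0000.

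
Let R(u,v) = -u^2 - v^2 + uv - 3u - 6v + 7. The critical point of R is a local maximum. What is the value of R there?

28

∂R/∂u = -2u + v - 3 = 0 and ∂R/∂v = u - 2v - 6 = 0, so (u, v) = (-4, -5).
The Hessian has R_{uu} = -2, R_{vv} = -2, R_{uv} = 1, giving D = 3 > 0 with R_{uu} < 0, so the point is a local maximum.
R(-4, -5) = 28.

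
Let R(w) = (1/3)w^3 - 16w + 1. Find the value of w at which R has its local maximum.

Critical points: R'(w) = w^2 - 16 vanishes at w = -4, 4.
Second-derivative test with R''(w) = 2w: R''(-4) = -8 < 0 ⇒ local maximum; R''(4) = 8 > 0 ⇒ local minimum.
So the local maximum value is R(-4) = 131/3.

-4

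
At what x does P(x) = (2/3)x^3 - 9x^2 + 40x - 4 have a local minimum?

5

Critical points: P'(x) = 2x^2 - 18x + 40 vanishes at x = 4, 5.
Second-derivative test with P''(x) = 4x - 18: P''(4) = -2 < 0 ⇒ local maximum; P''(5) = 2 > 0 ⇒ local minimum.
The local minimum is P(5) = 163/3.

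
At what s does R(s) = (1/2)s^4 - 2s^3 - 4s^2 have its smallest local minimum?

R'(s) = 2s^3 - 6s^2 - 8s. Setting R'(s) = 0 gives s ∈ {-1, 0, 4}.
Since R''(s) = 6s^2 - 12s - 8, we get R''(-1) = 10 > 0 ⇒ local minimum; R''(0) = -8 < 0 ⇒ local maximum; R''(4) = 40 > 0 ⇒ local minimum.
The smallest local minimum is R(4) = -64.

4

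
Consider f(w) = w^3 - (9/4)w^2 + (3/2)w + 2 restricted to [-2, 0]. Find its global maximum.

f'(w) = 3w^2 - (9/2)w + 3/2, which has no zeros in [-2, 0].
Compare values at every candidate in [-2, 0]: f(-2) = -18; f(0) = 2.
So the maximum is f(0) = 2.

2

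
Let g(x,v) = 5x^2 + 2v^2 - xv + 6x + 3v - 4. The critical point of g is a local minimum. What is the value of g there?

-97/13

∂g/∂x = 10x - v + 6 = 0 and ∂g/∂v = -x + 4v + 3 = 0, so (x, v) = (-9/13, -12/13).
The Hessian has g_{xx} = 10, g_{vv} = 4, g_{xv} = -1, giving D = 39 > 0 with g_{xx} > 0, so the point is a local minimum.
g(-9/13, -12/13) = -97/13.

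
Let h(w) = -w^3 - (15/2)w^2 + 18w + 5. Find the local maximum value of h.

29/2

Critical points: h'(w) = -3w^2 - 15w + 18 vanishes at w = -6, 1.
Since h''(w) = -6w - 15, we get h''(-6) = 21 > 0 ⇒ local minimum; h''(1) = -21 < 0 ⇒ local maximum.
The local maximum is h(1) = 29/2.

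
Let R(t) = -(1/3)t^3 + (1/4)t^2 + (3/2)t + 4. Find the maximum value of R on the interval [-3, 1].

43/4

The derivative is -t^2 + (1/2)t + 3/2, whose only zero in [-3, 1] is t = -1.
Compare values at every candidate in [-3, 1]: R(-3) = 43/4; R(-1) = 37/12; R(1) = 65/12.
The maximum over the interval is 43/4, attained at t = -3.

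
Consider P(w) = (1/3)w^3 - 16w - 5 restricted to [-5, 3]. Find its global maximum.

Differentiating, P'(w) = w^2 - 16; whose only zero in [-5, 3] is w = -4.
Candidates: P(-5) = 100/3, P(-4) = 113/3, P(3) = -44.
So the maximum is P(-4) = 113/3.

113/3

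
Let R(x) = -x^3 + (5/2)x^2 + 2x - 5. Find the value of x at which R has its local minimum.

-1/3

R'(x) = -3x^2 + 5x + 2. Setting R'(x) = 0 gives x ∈ {-1/3, 2}.
Second-derivative test with R''(x) = -6x + 5: R''(-1/3) = 7 > 0 ⇒ local minimum; R''(2) = -7 < 0 ⇒ local maximum.
The local minimum is R(-1/3) = -289/54.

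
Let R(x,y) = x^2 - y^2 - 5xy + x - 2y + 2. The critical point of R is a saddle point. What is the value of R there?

∂R/∂x = 2x - 5y + 1 = 0 and ∂R/∂y = -5x - 2y - 2 = 0, so (x, y) = (-12/29, 1/29).
The Hessian has R_{xx} = 2, R_{yy} = -2, R_{xy} = -5, giving D = -29 < 0, so the point is a saddle point.
R(-12/29, 1/29) = 51/29.

51/29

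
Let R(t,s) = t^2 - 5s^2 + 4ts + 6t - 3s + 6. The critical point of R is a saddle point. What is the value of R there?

13/4

∂R/∂t = 2t + 4s + 6 = 0 and ∂R/∂s = 4t - 10s - 3 = 0, so (t, s) = (-4/3, -5/6).
The Hessian has R_{tt} = 2, R_{ss} = -10, R_{ts} = 4, giving D = -36 < 0, so the point is a saddle point.
R(-4/3, -5/6) = 13/4.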